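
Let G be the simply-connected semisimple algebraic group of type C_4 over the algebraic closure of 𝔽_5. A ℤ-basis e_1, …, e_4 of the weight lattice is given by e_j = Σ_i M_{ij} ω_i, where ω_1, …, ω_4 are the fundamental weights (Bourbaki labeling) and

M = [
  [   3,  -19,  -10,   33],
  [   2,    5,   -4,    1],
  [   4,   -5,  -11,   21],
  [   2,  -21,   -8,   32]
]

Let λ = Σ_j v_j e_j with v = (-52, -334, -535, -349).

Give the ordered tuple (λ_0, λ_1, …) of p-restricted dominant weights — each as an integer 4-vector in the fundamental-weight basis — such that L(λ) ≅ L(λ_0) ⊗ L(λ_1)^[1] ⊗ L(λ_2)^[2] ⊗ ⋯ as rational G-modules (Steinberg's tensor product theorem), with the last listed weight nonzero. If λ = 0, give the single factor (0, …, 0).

((3, 2, 3, 2), (4, 3, 3, 4))

Change of basis e → ω: c = M·v where v = (-52, -334, -535, -349):
  c_1 = 3*-52 + -19*-334 + -10*-535 + 33*-349 = 23
  c_2 = 2*-52 + 5*-334 + -4*-535 + 1*-349 = 17
  c_3 = 4*-52 + -5*-334 + -11*-535 + 21*-349 = 18
  c_4 = 2*-52 + -21*-334 + -8*-535 + 32*-349 = 22
Expand coordinatewise in base 5:
  c_1 = 23 = 3·5^0 + 4·5^1
  c_2 = 17 = 2·5^0 + 3·5^1
  c_3 = 18 = 3·5^0 + 3·5^1
  c_4 = 22 = 2·5^0 + 4·5^1
λ_0 = (3, 2, 3, 2)
λ_1 = (4, 3, 3, 4)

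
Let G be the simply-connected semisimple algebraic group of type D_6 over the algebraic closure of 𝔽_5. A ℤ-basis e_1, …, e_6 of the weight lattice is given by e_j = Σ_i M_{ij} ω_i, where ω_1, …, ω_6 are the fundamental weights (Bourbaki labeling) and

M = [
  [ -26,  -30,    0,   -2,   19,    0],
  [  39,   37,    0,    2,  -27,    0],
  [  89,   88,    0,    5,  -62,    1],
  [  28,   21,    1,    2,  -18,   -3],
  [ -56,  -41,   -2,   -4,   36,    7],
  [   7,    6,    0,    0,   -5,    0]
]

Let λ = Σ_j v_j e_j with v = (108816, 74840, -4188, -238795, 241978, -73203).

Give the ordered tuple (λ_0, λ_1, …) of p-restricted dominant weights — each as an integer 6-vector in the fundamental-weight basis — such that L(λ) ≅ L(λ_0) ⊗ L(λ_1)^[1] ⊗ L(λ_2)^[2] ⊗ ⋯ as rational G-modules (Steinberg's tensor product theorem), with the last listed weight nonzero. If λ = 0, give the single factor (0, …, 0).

Change of basis e → ω: c = M·v where v = (108816, 74840, -4188, -238795, 241978, -73203):
  c_1 = -26*108816 + -30*74840 + 0*-4188 + -2*-238795 + 19*241978 + 0*-73203 = 756
  c_2 = 39*108816 + 37*74840 + 0*-4188 + 2*-238795 + -27*241978 + 0*-73203 = 1908
  c_3 = 89*108816 + 88*74840 + 0*-4188 + 5*-238795 + -62*241978 + 1*-73203 = 730
  c_4 = 28*108816 + 21*74840 + 1*-4188 + 2*-238795 + -18*241978 + -3*-73203 = 715
  c_5 = -56*108816 + -41*74840 + -2*-4188 + -4*-238795 + 36*241978 + 7*-73203 = 207
  c_6 = 7*108816 + 6*74840 + 0*-4188 + 0*-238795 + -5*241978 + 0*-73203 = 862
Writing each c_i in base p = 5:
  c_1 = 756 = 1·5^0 + 1·5^1 + 0·5^2 + 1·5^3 + 1·5^4
  c_2 = 1908 = 3·5^0 + 1·5^1 + 1·5^2 + 0·5^3 + 3·5^4
  c_3 = 730 = 0·5^0 + 1·5^1 + 4·5^2 + 0·5^3 + 1·5^4
  c_4 = 715 = 0·5^0 + 3·5^1 + 3·5^2 + 0·5^3 + 1·5^4
  c_5 = 207 = 2·5^0 + 1·5^1 + 3·5^2 + 1·5^3
  c_6 = 862 = 2·5^0 + 2·5^1 + 4·5^2 + 1·5^3 + 1·5^4
p-restricted factor λ_0 = (1, 3, 0, 0, 2, 2)
p-restricted factor λ_1 = (1, 1, 1, 3, 1, 2)
p-restricted factor λ_2 = (0, 1, 4, 3, 3, 4)
p-restricted factor λ_3 = (1, 0, 0, 0, 1, 1)
p-restricted factor λ_4 = (1, 3, 1, 1, 0, 1)

((1, 3, 0, 0, 2, 2), (1, 1, 1, 3, 1, 2), (0, 1, 4, 3, 3, 4), (1, 0, 0, 0, 1, 1), (1, 3, 1, 1, 0, 1))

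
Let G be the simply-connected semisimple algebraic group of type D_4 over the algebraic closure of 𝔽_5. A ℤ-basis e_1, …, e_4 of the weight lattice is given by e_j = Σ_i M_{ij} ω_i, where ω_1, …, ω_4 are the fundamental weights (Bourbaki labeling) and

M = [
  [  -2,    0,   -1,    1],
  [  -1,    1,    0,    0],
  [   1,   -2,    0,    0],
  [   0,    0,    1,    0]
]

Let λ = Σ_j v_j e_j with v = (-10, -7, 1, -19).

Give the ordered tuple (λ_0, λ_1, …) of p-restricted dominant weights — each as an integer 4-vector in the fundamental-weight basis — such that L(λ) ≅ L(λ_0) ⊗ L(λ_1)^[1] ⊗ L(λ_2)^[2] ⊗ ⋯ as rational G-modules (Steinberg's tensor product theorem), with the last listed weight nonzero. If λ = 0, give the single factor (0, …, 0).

Converting to the ω-basis (c_i = row i of M dotted with v = (-10, -7, 1, -19)):
  c_1 = (-2)·(-10) + (0)·(-7) + (-1)·(1) + (1)·(-19) = 0
  c_2 = (-1)·(-10) + (1)·(-7) + (0)·(1) + (0)·(-19) = 3
  c_3 = (1)·(-10) + (-2)·(-7) + (0)·(1) + (0)·(-19) = 4
  c_4 = (0)·(-10) + (0)·(-7) + (1)·(1) + (0)·(-19) = 1
Base-5 expansion of each c_i:
  c_1 = 0
  c_2 = 3 = 3·5^0
  c_3 = 4 = 4·5^0
  c_4 = 1 = 1·5^0
λ_0 = (0, 3, 4, 1)

((0, 3, 4, 1),)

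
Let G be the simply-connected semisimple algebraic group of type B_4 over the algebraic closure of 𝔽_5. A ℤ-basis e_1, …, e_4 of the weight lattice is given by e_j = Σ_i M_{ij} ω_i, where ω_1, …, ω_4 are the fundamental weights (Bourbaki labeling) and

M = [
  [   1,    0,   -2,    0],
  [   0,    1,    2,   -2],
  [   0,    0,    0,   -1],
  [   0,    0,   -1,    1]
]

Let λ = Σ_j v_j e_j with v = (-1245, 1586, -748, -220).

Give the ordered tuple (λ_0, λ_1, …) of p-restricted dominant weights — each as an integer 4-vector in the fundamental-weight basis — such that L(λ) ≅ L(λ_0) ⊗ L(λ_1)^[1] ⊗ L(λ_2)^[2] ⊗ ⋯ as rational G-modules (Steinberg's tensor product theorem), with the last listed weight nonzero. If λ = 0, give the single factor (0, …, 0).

Compute c_i = Σ_j M_{ij} v_j with v = (-1245, 1586, -748, -220):
  c_1 = (1)·(-1245) + 0·1586 + (-2)·(-748) + (0)·(-220) = 251
  c_2 = (0)·(-1245) + 1·1586 + (2)·(-748) + (-2)·(-220) = 530
  c_3 = (0)·(-1245) + 0·1586 + (0)·(-748) + (-1)·(-220) = 220
  c_4 = (0)·(-1245) + 0·1586 + (-1)·(-748) + (1)·(-220) = 528
Expand coordinatewise in base 5:
  c_1 = 251 = 1·5^0 + 0·5^1 + 0·5^2 + 2·5^3
  c_2 = 530 = 0·5^0 + 1·5^1 + 1·5^2 + 4·5^3
  c_3 = 220 = 0·5^0 + 4·5^1 + 3·5^2 + 1·5^3
  c_4 = 528 = 3·5^0 + 0·5^1 + 1·5^2 + 4·5^3
Factor λ_0 = (1, 0, 0, 3)
Factor λ_1 = (0, 1, 4, 0)
Factor λ_2 = (0, 1, 3, 1)
Factor λ_3 = (2, 4, 1, 4)

((1, 0, 0, 3), (0, 1, 4, 0), (0, 1, 3, 1), (2, 4, 1, 4))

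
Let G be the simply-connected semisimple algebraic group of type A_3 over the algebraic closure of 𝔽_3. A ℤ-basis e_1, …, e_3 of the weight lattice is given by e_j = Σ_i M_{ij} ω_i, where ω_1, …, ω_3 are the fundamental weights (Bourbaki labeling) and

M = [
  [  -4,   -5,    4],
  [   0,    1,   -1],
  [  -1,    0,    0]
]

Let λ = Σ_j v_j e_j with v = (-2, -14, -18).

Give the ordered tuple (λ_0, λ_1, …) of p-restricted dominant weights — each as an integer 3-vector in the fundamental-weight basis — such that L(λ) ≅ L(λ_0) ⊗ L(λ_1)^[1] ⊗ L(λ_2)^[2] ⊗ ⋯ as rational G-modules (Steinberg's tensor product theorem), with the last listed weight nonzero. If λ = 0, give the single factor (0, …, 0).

ω-coordinates c = M·v, v = (-2, -14, -18):
  c_1 = (-4)·(-2) + (-5)·(-14) + (4)·(-18) = 6
  c_2 = (0)·(-2) + (1)·(-14) + (-1)·(-18) = 4
  c_3 = (-1)·(-2) + (0)·(-14) + (0)·(-18) = 2
Base-3 expansion of each c_i:
  c_1 = 6 = 0·3^0 + 2·3^1
  c_2 = 4 = 1·3^0 + 1·3^1
  c_3 = 2 = 2·3^0
λ_0 = (0, 1, 2)
λ_1 = (2, 1, 0)

((0, 1, 2), (2, 1, 0))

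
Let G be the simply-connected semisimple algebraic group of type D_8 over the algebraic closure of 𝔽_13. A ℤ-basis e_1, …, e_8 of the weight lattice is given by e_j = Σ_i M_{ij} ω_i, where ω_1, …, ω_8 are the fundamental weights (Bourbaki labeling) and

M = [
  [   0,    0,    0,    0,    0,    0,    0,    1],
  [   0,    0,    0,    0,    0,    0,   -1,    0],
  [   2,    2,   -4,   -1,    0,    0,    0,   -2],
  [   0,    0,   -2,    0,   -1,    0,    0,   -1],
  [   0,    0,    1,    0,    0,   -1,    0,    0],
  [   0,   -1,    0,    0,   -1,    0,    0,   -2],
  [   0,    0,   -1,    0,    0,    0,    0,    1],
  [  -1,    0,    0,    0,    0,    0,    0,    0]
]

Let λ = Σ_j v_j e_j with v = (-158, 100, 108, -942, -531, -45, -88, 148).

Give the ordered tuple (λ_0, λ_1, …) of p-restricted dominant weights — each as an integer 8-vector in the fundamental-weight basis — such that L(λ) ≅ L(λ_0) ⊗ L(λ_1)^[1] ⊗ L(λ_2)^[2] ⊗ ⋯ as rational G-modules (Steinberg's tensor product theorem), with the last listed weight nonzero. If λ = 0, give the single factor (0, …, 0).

((5, 10, 7, 11, 10, 5, 1, 2), (11, 6, 7, 12, 11, 10, 3, 12))

Converting to the ω-basis (c_i = row i of M dotted with v = (-158, 100, 108, -942, -531, -45, -88, 148)):
  c_1 = 0*-158 + 0*100 + 0*108 + 0*-942 + 0*-531 + 0*-45 + 0*-88 + 1*148 = 148
  c_2 = 0*-158 + 0*100 + 0*108 + 0*-942 + 0*-531 + 0*-45 + -1*-88 + 0*148 = 88
  c_3 = 2*-158 + 2*100 + -4*108 + -1*-942 + 0*-531 + 0*-45 + 0*-88 + -2*148 = 98
  c_4 = 0*-158 + 0*100 + -2*108 + 0*-942 + -1*-531 + 0*-45 + 0*-88 + -1*148 = 167
  c_5 = 0*-158 + 0*100 + 1*108 + 0*-942 + 0*-531 + -1*-45 + 0*-88 + 0*148 = 153
  c_6 = 0*-158 + -1*100 + 0*108 + 0*-942 + -1*-531 + 0*-45 + 0*-88 + -2*148 = 135
  c_7 = 0*-158 + 0*100 + -1*108 + 0*-942 + 0*-531 + 0*-45 + 0*-88 + 1*148 = 40
  c_8 = -1*-158 + 0*100 + 0*108 + 0*-942 + 0*-531 + 0*-45 + 0*-88 + 0*148 = 158
Base-13 expansion of each c_i:
  c_1 = 148 = 5·13^0 + 11·13^1
  c_2 = 88 = 10·13^0 + 6·13^1
  c_3 = 98 = 7·13^0 + 7·13^1
  c_4 = 167 = 11·13^0 + 12·13^1
  c_5 = 153 = 10·13^0 + 11·13^1
  c_6 = 135 = 5·13^0 + 10·13^1
  c_7 = 40 = 1·13^0 + 3·13^1
  c_8 = 158 = 2·13^0 + 12·13^1
Factor λ_0 = (5, 10, 7, 11, 10, 5, 1, 2)
Factor λ_1 = (11, 6, 7, 12, 11, 10, 3, 12)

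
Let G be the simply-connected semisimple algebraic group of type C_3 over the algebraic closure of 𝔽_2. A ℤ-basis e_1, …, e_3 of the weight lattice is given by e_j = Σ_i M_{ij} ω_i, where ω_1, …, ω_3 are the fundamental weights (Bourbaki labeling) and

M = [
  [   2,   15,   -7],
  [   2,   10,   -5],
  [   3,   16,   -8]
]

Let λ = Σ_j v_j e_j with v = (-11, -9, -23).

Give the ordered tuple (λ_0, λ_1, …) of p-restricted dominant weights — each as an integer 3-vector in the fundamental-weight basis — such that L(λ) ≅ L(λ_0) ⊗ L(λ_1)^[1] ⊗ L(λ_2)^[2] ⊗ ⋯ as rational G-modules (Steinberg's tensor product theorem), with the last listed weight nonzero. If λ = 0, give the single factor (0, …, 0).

Compute c_i = Σ_j M_{ij} v_j with v = (-11, -9, -23):
  c_1 = (2)·(-11) + (15)·(-9) + (-7)·(-23) = 4
  c_2 = (2)·(-11) + (10)·(-9) + (-5)·(-23) = 3
  c_3 = (3)·(-11) + (16)·(-9) + (-8)·(-23) = 7
Writing each c_i in base p = 2:
  c_1 = 4 = 0·2^0 + 0·2^1 + 1·2^2
  c_2 = 3 = 1·2^0 + 1·2^1
  c_3 = 7 = 1·2^0 + 1·2^1 + 1·2^2
Factor λ_0 = (0, 1, 1)
Factor λ_1 = (0, 1, 1)
Factor λ_2 = (1, 0, 1)

((0, 1, 1), (0, 1, 1), (1, 0, 1))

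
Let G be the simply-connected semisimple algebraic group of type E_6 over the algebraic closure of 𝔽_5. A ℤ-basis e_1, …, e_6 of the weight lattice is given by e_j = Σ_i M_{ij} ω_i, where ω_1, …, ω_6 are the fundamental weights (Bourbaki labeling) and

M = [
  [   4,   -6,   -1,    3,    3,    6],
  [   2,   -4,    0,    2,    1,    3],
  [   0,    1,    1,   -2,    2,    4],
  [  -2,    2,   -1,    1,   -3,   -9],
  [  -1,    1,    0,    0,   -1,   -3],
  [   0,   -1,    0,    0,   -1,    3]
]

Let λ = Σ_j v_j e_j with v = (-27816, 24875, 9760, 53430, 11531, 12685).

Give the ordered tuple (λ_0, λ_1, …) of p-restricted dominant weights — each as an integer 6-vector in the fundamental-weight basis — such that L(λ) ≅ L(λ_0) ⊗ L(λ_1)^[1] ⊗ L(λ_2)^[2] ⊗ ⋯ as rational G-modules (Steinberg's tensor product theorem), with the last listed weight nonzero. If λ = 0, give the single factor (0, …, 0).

((4, 4, 2, 4, 0, 4), (3, 2, 0, 3, 1, 4), (3, 2, 3, 1, 4, 0), (0, 0, 2, 2, 4, 3), (1, 2, 2, 0, 4, 2))

Converting to the ω-basis (c_i = row i of M dotted with v = (-27816, 24875, 9760, 53430, 11531, 12685)):
  c_1 = (4)·(-27816) + (-6)·(24875) + (-1)·(9760) + (3)·(53430) + (3)·(11531) + (6)·(12685) = 719
  c_2 = (2)·(-27816) + (-4)·(24875) + (0)·(9760) + (2)·(53430) + (1)·(11531) + (3)·(12685) = 1314
  c_3 = (0)·(-27816) + (1)·(24875) + (1)·(9760) + (-2)·(53430) + (2)·(11531) + (4)·(12685) = 1577
  c_4 = (-2)·(-27816) + (2)·(24875) + (-1)·(9760) + (1)·(53430) + (-3)·(11531) + (-9)·(12685) = 294
  c_5 = (-1)·(-27816) + (1)·(24875) + (0)·(9760) + (0)·(53430) + (-1)·(11531) + (-3)·(12685) = 3105
  c_6 = (0)·(-27816) + (-1)·(24875) + (0)·(9760) + (0)·(53430) + (-1)·(11531) + (3)·(12685) = 1649
Writing each c_i in base p = 5:
  c_1 = 719 = 4·5^0 + 3·5^1 + 3·5^2 + 0·5^3 + 1·5^4
  c_2 = 1314 = 4·5^0 + 2·5^1 + 2·5^2 + 0·5^3 + 2·5^4
  c_3 = 1577 = 2·5^0 + 0·5^1 + 3·5^2 + 2·5^3 + 2·5^4
  c_4 = 294 = 4·5^0 + 3·5^1 + 1·5^2 + 2·5^3
  c_5 = 3105 = 0·5^0 + 1·5^1 + 4·5^2 + 4·5^3 + 4·5^4
  c_6 = 1649 = 4·5^0 + 4·5^1 + 0·5^2 + 3·5^3 + 2·5^4
Factor λ_0 = (4, 4, 2, 4, 0, 4)
Factor λ_1 = (3, 2, 0, 3, 1, 4)
Factor λ_2 = (3, 2, 3, 1, 4, 0)
Factor λ_3 = (0, 0, 2, 2, 4, 3)
Factor λ_4 = (1, 2, 2, 0, 4, 2)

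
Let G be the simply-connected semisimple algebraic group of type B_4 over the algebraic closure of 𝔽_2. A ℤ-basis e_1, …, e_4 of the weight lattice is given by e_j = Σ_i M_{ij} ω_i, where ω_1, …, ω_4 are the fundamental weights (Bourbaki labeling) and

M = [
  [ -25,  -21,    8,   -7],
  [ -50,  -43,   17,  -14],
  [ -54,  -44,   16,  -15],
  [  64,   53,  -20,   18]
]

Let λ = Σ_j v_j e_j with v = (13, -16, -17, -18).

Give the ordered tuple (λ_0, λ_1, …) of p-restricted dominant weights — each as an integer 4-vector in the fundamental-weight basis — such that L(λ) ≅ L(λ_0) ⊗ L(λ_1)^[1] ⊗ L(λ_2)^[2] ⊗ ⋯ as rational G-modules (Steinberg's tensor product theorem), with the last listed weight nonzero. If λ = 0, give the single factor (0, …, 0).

((1, 1, 0, 0),)

ω-coordinates c = M·v, v = (13, -16, -17, -18):
  c_1 = (-25)·(13) + (-21)·(-16) + (8)·(-17) + (-7)·(-18) = 1
  c_2 = (-50)·(13) + (-43)·(-16) + (17)·(-17) + (-14)·(-18) = 1
  c_3 = (-54)·(13) + (-44)·(-16) + (16)·(-17) + (-15)·(-18) = 0
  c_4 = (64)·(13) + (53)·(-16) + (-20)·(-17) + (18)·(-18) = 0
p = 2; digits c_i = Σ_j d_{ij}·2^j, 0 ≤ d_{ij} < 2:
  c_1 = 1 = 1·2^0
  c_2 = 1 = 1·2^0
  c_3 = 0
  c_4 = 0
λ_0 = (1, 1, 0, 0)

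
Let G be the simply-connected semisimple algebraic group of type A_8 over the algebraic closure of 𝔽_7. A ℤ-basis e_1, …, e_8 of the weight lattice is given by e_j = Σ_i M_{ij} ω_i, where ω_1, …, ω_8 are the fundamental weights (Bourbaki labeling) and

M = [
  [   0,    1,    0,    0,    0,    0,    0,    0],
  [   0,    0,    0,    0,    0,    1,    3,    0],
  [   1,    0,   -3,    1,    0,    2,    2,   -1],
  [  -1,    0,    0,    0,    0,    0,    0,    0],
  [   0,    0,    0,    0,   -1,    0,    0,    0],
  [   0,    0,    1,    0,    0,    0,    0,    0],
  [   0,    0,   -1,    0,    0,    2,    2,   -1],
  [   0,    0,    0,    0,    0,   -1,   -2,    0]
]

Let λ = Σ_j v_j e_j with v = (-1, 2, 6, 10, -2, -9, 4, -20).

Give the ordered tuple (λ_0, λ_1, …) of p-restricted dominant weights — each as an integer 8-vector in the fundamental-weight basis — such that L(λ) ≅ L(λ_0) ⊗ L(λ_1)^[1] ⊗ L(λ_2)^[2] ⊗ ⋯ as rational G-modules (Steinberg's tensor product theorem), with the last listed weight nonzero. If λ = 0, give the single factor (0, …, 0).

((2, 3, 1, 1, 2, 6, 4, 1),)

Compute c_i = Σ_j M_{ij} v_j with v = (-1, 2, 6, 10, -2, -9, 4, -20):
  c_1 = 0*-1 + 1*2 + 0*6 + 0*10 + 0*-2 + 0*-9 + 0*4 + 0*-20 = 2
  c_2 = 0*-1 + 0*2 + 0*6 + 0*10 + 0*-2 + 1*-9 + 3*4 + 0*-20 = 3
  c_3 = 1*-1 + 0*2 + -3*6 + 1*10 + 0*-2 + 2*-9 + 2*4 + -1*-20 = 1
  c_4 = -1*-1 + 0*2 + 0*6 + 0*10 + 0*-2 + 0*-9 + 0*4 + 0*-20 = 1
  c_5 = 0*-1 + 0*2 + 0*6 + 0*10 + -1*-2 + 0*-9 + 0*4 + 0*-20 = 2
  c_6 = 0*-1 + 0*2 + 1*6 + 0*10 + 0*-2 + 0*-9 + 0*4 + 0*-20 = 6
  c_7 = 0*-1 + 0*2 + -1*6 + 0*10 + 0*-2 + 2*-9 + 2*4 + -1*-20 = 4
  c_8 = 0*-1 + 0*2 + 0*6 + 0*10 + 0*-2 + -1*-9 + -2*4 + 0*-20 = 1
Base-7 expansion of each c_i:
  c_1 = 2 = 2·7^0
  c_2 = 3 = 3·7^0
  c_3 = 1 = 1·7^0
  c_4 = 1 = 1·7^0
  c_5 = 2 = 2·7^0
  c_6 = 6 = 6·7^0
  c_7 = 4 = 4·7^0
  c_8 = 1 = 1·7^0
λ_0 = (2, 3, 1, 1, 2, 6, 4, 1)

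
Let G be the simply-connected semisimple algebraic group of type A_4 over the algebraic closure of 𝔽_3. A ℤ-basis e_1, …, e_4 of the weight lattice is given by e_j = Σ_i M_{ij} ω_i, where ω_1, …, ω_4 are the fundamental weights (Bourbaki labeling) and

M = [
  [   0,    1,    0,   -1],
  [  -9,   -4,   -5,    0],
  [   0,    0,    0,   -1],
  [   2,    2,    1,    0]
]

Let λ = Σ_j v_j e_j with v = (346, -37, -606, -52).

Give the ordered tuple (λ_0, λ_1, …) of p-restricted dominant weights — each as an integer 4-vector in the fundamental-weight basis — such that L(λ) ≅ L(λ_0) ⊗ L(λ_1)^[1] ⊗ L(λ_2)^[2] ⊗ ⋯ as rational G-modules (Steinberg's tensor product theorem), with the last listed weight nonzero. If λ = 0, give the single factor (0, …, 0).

((0, 1, 1, 0), (2, 0, 2, 1), (1, 1, 2, 1), (0, 2, 1, 0))

ω-coordinates c = M·v, v = (346, -37, -606, -52):
  c_1 = 0·346 + (1)·(-37) + (0)·(-606) + (-1)·(-52) = 15
  c_2 = (-9)·(346) + (-4)·(-37) + (-5)·(-606) + (0)·(-52) = 64
  c_3 = 0·346 + (0)·(-37) + (0)·(-606) + (-1)·(-52) = 52
  c_4 = 2·346 + (2)·(-37) + (1)·(-606) + (0)·(-52) = 12
p = 3; digits c_i = Σ_j d_{ij}·3^j, 0 ≤ d_{ij} < 3:
  c_1 = 15 = 0·3^0 + 2·3^1 + 1·3^2
  c_2 = 64 = 1·3^0 + 0·3^1 + 1·3^2 + 2·3^3
  c_3 = 52 = 1·3^0 + 2·3^1 + 2·3^2 + 1·3^3
  c_4 = 12 = 0·3^0 + 1·3^1 + 1·3^2
Factor λ_0 = (0, 1, 1, 0)
Factor λ_1 = (2, 0, 2, 1)
Factor λ_2 = (1, 1, 2, 1)
Factor λ_3 = (0, 2, 1, 0)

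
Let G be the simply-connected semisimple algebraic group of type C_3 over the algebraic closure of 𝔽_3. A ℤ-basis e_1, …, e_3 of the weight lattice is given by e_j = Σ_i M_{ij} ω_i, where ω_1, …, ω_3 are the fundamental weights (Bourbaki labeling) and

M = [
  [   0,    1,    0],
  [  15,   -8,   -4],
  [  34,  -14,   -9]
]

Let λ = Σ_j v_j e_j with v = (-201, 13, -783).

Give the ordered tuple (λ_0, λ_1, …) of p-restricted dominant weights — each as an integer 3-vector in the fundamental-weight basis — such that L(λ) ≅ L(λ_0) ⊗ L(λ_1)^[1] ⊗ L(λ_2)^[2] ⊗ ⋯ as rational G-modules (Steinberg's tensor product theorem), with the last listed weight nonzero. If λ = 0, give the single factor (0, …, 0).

((1, 1, 1), (1, 1, 1), (1, 1, 0), (0, 0, 1))

ω-coordinates c = M·v, v = (-201, 13, -783):
  c_1 = (0)·(-201) + (1)·(13) + (0)·(-783) = 13
  c_2 = (15)·(-201) + (-8)·(13) + (-4)·(-783) = 13
  c_3 = (34)·(-201) + (-14)·(13) + (-9)·(-783) = 31
Expand coordinatewise in base 3:
  c_1 = 13 = 1·3^0 + 1·3^1 + 1·3^2
  c_2 = 13 = 1·3^0 + 1·3^1 + 1·3^2
  c_3 = 31 = 1·3^0 + 1·3^1 + 0·3^2 + 1·3^3
Factor λ_0 = (1, 1, 1)
Factor λ_1 = (1, 1, 1)
Factor λ_2 = (1, 1, 0)
Factor λ_3 = (0, 0, 1)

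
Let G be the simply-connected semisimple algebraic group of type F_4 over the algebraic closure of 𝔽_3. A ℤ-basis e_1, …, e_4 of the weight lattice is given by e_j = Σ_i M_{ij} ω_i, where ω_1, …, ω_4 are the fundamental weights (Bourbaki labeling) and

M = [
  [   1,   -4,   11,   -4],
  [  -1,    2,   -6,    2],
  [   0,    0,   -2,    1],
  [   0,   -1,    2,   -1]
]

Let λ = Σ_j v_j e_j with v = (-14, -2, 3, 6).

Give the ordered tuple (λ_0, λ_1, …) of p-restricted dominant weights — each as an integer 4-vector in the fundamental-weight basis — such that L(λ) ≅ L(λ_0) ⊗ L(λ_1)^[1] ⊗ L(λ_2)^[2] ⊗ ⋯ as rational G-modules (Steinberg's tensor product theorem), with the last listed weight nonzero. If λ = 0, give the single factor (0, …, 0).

Converting to the ω-basis (c_i = row i of M dotted with v = (-14, -2, 3, 6)):
  c_1 = (1)·(-14) + (-4)·(-2) + 11·3 + (-4)·(6) = 3
  c_2 = (-1)·(-14) + (2)·(-2) + (-6)·(3) + 2·6 = 4
  c_3 = (0)·(-14) + (0)·(-2) + (-2)·(3) + 1·6 = 0
  c_4 = (0)·(-14) + (-1)·(-2) + 2·3 + (-1)·(6) = 2
p = 3; digits c_i = Σ_j d_{ij}·3^j, 0 ≤ d_{ij} < 3:
  c_1 = 3 = 0·3^0 + 1·3^1
  c_2 = 4 = 1·3^0 + 1·3^1
  c_3 = 0
  c_4 = 2 = 2·3^0
λ_0 = (0, 1, 0, 2)
λ_1 = (1, 1, 0, 0)

((0, 1, 0, 2), (1, 1, 0, 0))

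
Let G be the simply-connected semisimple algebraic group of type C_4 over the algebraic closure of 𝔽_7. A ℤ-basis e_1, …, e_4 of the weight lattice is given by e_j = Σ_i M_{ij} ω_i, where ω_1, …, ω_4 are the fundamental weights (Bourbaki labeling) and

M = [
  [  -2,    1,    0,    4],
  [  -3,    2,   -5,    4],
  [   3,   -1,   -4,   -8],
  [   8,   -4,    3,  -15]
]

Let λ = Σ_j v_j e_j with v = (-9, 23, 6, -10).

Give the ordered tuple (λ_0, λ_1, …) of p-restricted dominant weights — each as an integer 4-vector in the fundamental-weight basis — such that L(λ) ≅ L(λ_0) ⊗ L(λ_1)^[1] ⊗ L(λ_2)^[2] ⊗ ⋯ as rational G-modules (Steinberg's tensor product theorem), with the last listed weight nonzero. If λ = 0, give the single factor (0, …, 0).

((1, 3, 6, 4),)

Change of basis e → ω: c = M·v where v = (-9, 23, 6, -10):
  c_1 = (-2)·(-9) + (1)·(23) + (0)·(6) + (4)·(-10) = 1
  c_2 = (-3)·(-9) + (2)·(23) + (-5)·(6) + (4)·(-10) = 3
  c_3 = (3)·(-9) + (-1)·(23) + (-4)·(6) + (-8)·(-10) = 6
  c_4 = (8)·(-9) + (-4)·(23) + (3)·(6) + (-15)·(-10) = 4
Writing each c_i in base p = 7:
  c_1 = 1 = 1·7^0
  c_2 = 3 = 3·7^0
  c_3 = 6 = 6·7^0
  c_4 = 4 = 4·7^0
λ_0 = (1, 3, 6, 4)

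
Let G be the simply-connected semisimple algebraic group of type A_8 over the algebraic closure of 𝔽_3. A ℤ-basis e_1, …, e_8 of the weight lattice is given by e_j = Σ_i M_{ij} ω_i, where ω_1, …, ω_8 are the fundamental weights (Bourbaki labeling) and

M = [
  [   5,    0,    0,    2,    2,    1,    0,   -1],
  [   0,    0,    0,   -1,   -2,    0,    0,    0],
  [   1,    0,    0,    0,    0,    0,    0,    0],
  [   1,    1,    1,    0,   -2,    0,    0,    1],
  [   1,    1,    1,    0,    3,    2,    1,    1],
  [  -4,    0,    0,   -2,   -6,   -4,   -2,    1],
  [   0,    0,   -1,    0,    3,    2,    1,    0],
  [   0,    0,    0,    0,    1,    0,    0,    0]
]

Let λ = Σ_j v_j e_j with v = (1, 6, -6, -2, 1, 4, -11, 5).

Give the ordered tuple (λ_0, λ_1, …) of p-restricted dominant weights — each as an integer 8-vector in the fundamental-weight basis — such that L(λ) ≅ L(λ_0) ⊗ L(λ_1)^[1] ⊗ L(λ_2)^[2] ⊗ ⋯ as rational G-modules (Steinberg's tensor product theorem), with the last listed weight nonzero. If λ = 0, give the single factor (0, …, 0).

Converting to the ω-basis (c_i = row i of M dotted with v = (1, 6, -6, -2, 1, 4, -11, 5)):
  c_1 = (5)·(1) + (0)·(6) + (0)·(-6) + (2)·(-2) + (2)·(1) + (1)·(4) + (0)·(-11) + (-1)·(5) = 2
  c_2 = (0)·(1) + (0)·(6) + (0)·(-6) + (-1)·(-2) + (-2)·(1) + (0)·(4) + (0)·(-11) + (0)·(5) = 0
  c_3 = (1)·(1) + (0)·(6) + (0)·(-6) + (0)·(-2) + (0)·(1) + (0)·(4) + (0)·(-11) + (0)·(5) = 1
  c_4 = (1)·(1) + (1)·(6) + (1)·(-6) + (0)·(-2) + (-2)·(1) + (0)·(4) + (0)·(-11) + (1)·(5) = 4
  c_5 = (1)·(1) + (1)·(6) + (1)·(-6) + (0)·(-2) + (3)·(1) + (2)·(4) + (1)·(-11) + (1)·(5) = 6
  c_6 = (-4)·(1) + (0)·(6) + (0)·(-6) + (-2)·(-2) + (-6)·(1) + (-4)·(4) + (-2)·(-11) + (1)·(5) = 5
  c_7 = (0)·(1) + (0)·(6) + (-1)·(-6) + (0)·(-2) + (3)·(1) + (2)·(4) + (1)·(-11) + (0)·(5) = 6
  c_8 = (0)·(1) + (0)·(6) + (0)·(-6) + (0)·(-2) + (1)·(1) + (0)·(4) + (0)·(-11) + (0)·(5) = 1
Expand coordinatewise in base 3:
  c_1 = 2 = 2·3^0
  c_2 = 0
  c_3 = 1 = 1·3^0
  c_4 = 4 = 1·3^0 + 1·3^1
  c_5 = 6 = 0·3^0 + 2·3^1
  c_6 = 5 = 2·3^0 + 1·3^1
  c_7 = 6 = 0·3^0 + 2·3^1
  c_8 = 1 = 1·3^0
p-restricted factor λ_0 = (2, 0, 1, 1, 0, 2, 0, 1)
p-restricted factor λ_1 = (0, 0, 0, 1, 2, 1, 2, 0)

((2, 0, 1, 1, 0, 2, 0, 1), (0, 0, 0, 1, 2, 1, 2, 0))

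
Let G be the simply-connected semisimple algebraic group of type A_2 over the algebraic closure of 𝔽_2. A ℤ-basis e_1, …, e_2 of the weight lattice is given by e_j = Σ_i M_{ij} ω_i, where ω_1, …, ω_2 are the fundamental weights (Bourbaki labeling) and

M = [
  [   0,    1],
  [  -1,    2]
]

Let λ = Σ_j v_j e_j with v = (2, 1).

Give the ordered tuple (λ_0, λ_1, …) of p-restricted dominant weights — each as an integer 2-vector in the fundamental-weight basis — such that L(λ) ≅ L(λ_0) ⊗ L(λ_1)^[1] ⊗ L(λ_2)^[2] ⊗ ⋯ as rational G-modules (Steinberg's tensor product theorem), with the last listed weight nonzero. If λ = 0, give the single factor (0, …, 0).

Compute c_i = Σ_j M_{ij} v_j with v = (2, 1):
  c_1 = 0*2 + 1*1 = 1
  c_2 = -1*2 + 2*1 = 0
Expand coordinatewise in base 2:
  c_1 = 1 = 1·2^0
  c_2 = 0
Factor λ_0 = (1, 0)

((1, 0),)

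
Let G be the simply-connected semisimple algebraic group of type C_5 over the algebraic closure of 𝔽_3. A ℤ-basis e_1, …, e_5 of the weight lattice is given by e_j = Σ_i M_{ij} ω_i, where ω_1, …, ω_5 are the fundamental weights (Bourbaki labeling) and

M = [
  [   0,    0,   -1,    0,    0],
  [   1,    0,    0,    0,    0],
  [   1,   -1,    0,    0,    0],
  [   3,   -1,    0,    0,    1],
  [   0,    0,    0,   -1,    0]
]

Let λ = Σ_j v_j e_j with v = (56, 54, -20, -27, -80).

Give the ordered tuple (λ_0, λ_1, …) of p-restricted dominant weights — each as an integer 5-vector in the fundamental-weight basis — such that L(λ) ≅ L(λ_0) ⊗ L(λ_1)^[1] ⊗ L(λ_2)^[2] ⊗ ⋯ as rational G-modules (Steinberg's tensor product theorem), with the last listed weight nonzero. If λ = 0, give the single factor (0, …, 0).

((2, 2, 2, 1, 0), (0, 0, 0, 2, 0), (2, 0, 0, 0, 0), (0, 2, 0, 1, 1))

Change of basis e → ω: c = M·v where v = (56, 54, -20, -27, -80):
  c_1 = (0)·(56) + (0)·(54) + (-1)·(-20) + (0)·(-27) + (0)·(-80) = 20
  c_2 = (1)·(56) + (0)·(54) + (0)·(-20) + (0)·(-27) + (0)·(-80) = 56
  c_3 = (1)·(56) + (-1)·(54) + (0)·(-20) + (0)·(-27) + (0)·(-80) = 2
  c_4 = (3)·(56) + (-1)·(54) + (0)·(-20) + (0)·(-27) + (1)·(-80) = 34
  c_5 = (0)·(56) + (0)·(54) + (0)·(-20) + (-1)·(-27) + (0)·(-80) = 27
Writing each c_i in base p = 3:
  c_1 = 20 = 2·3^0 + 0·3^1 + 2·3^2
  c_2 = 56 = 2·3^0 + 0·3^1 + 0·3^2 + 2·3^3
  c_3 = 2 = 2·3^0
  c_4 = 34 = 1·3^0 + 2·3^1 + 0·3^2 + 1·3^3
  c_5 = 27 = 0·3^0 + 0·3^1 + 0·3^2 + 1·3^3
p-restricted factor λ_0 = (2, 2, 2, 1, 0)
p-restricted factor λ_1 = (0, 0, 0, 2, 0)
p-restricted factor λ_2 = (2, 0, 0, 0, 0)
p-restricted factor λ_3 = (0, 2, 0, 1, 1)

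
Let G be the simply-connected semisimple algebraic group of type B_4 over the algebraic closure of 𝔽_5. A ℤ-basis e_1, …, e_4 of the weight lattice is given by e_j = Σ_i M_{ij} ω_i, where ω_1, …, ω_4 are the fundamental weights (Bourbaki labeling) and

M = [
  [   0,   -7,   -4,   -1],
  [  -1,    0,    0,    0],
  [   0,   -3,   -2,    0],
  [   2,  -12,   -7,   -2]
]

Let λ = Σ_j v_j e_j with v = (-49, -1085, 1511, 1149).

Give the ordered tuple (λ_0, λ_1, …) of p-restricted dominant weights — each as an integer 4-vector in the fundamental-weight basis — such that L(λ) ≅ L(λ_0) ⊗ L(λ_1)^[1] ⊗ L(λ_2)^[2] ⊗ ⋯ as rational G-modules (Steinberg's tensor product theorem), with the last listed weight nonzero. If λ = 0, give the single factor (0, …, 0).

In the fundamental-weight basis, λ has coordinates c = M·v (v = (-49, -1085, 1511, 1149)):
  c_1 = (0)·(-49) + (-7)·(-1085) + (-4)·(1511) + (-1)·(1149) = 402
  c_2 = (-1)·(-49) + (0)·(-1085) + 0·1511 + 0·1149 = 49
  c_3 = (0)·(-49) + (-3)·(-1085) + (-2)·(1511) + 0·1149 = 233
  c_4 = (2)·(-49) + (-12)·(-1085) + (-7)·(1511) + (-2)·(1149) = 47
p = 5; digits c_i = Σ_j d_{ij}·5^j, 0 ≤ d_{ij} < 5:
  c_1 = 402 = 2·5^0 + 0·5^1 + 1·5^2 + 3·5^3
  c_2 = 49 = 4·5^0 + 4·5^1 + 1·5^2
  c_3 = 233 = 3·5^0 + 1·5^1 + 4·5^2 + 1·5^3
  c_4 = 47 = 2·5^0 + 4·5^1 + 1·5^2
Factor λ_0 = (2, 4, 3, 2)
Factor λ_1 = (0, 4, 1, 4)
Factor λ_2 = (1, 1, 4, 1)
Factor λ_3 = (3, 0, 1, 0)

((2, 4, 3, 2), (0, 4, 1, 4), (1, 1, 4, 1), (3, 0, 1, 0))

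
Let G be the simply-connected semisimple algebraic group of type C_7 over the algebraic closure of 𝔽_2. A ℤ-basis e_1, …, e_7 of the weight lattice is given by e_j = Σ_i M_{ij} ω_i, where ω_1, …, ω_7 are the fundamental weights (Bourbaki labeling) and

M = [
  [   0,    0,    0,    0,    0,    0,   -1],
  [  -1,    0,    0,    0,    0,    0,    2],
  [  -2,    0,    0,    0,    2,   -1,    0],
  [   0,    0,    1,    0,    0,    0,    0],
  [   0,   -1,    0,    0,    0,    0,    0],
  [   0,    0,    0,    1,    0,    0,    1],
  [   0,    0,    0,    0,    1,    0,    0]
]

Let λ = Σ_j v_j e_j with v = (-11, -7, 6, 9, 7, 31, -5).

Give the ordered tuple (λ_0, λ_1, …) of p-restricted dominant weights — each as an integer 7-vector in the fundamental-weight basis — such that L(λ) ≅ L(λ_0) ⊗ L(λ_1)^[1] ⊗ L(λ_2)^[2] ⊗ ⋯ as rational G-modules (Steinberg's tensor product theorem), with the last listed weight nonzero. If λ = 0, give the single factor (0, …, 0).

((1, 1, 1, 0, 1, 0, 1), (0, 0, 0, 1, 1, 0, 1), (1, 0, 1, 1, 1, 1, 1))

ω-coordinates c = M·v, v = (-11, -7, 6, 9, 7, 31, -5):
  c_1 = 0*-11 + 0*-7 + 0*6 + 0*9 + 0*7 + 0*31 + -1*-5 = 5
  c_2 = -1*-11 + 0*-7 + 0*6 + 0*9 + 0*7 + 0*31 + 2*-5 = 1
  c_3 = -2*-11 + 0*-7 + 0*6 + 0*9 + 2*7 + -1*31 + 0*-5 = 5
  c_4 = 0*-11 + 0*-7 + 1*6 + 0*9 + 0*7 + 0*31 + 0*-5 = 6
  c_5 = 0*-11 + -1*-7 + 0*6 + 0*9 + 0*7 + 0*31 + 0*-5 = 7
  c_6 = 0*-11 + 0*-7 + 0*6 + 1*9 + 0*7 + 0*31 + 1*-5 = 4
  c_7 = 0*-11 + 0*-7 + 0*6 + 0*9 + 1*7 + 0*31 + 0*-5 = 7
Base-2 expansion of each c_i:
  c_1 = 5 = 1·2^0 + 0·2^1 + 1·2^2
  c_2 = 1 = 1·2^0
  c_3 = 5 = 1·2^0 + 0·2^1 + 1·2^2
  c_4 = 6 = 0·2^0 + 1·2^1 + 1·2^2
  c_5 = 7 = 1·2^0 + 1·2^1 + 1·2^2
  c_6 = 4 = 0·2^0 + 0·2^1 + 1·2^2
  c_7 = 7 = 1·2^0 + 1·2^1 + 1·2^2
p-restricted factor λ_0 = (1, 1, 1, 0, 1, 0, 1)
p-restricted factor λ_1 = (0, 0, 0, 1, 1, 0, 1)
p-restricted factor λ_2 = (1, 0, 1, 1, 1, 1, 1)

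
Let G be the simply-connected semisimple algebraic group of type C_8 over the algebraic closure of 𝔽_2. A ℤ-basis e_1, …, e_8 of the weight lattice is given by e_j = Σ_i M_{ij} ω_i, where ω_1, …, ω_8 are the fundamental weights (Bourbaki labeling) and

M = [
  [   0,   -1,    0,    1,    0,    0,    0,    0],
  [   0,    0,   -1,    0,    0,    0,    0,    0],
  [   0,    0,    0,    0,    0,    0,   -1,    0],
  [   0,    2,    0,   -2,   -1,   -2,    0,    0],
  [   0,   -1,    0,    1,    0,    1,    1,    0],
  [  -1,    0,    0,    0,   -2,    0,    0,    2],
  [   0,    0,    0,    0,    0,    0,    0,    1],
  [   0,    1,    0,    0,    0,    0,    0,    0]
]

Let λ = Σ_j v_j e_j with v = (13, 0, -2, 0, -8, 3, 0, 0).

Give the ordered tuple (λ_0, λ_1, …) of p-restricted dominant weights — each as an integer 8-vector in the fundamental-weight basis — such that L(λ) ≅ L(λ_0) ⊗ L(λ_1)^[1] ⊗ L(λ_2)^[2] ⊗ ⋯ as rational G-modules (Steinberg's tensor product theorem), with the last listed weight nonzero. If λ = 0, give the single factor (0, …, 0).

((0, 0, 0, 0, 1, 1, 0, 0), (0, 1, 0, 1, 1, 1, 0, 0))

Change of basis e → ω: c = M·v where v = (13, 0, -2, 0, -8, 3, 0, 0):
  c_1 = 0·13 + (-1)·(0) + (0)·(-2) + 1·0 + (0)·(-8) + 0·3 + 0·0 + 0·0 = 0
  c_2 = 0·13 + 0·0 + (-1)·(-2) + 0·0 + (0)·(-8) + 0·3 + 0·0 + 0·0 = 2
  c_3 = 0·13 + 0·0 + (0)·(-2) + 0·0 + (0)·(-8) + 0·3 + (-1)·(0) + 0·0 = 0
  c_4 = 0·13 + 2·0 + (0)·(-2) + (-2)·(0) + (-1)·(-8) + (-2)·(3) + 0·0 + 0·0 = 2
  c_5 = 0·13 + (-1)·(0) + (0)·(-2) + 1·0 + (0)·(-8) + 1·3 + 1·0 + 0·0 = 3
  c_6 = (-1)·(13) + 0·0 + (0)·(-2) + 0·0 + (-2)·(-8) + 0·3 + 0·0 + 2·0 = 3
  c_7 = 0·13 + 0·0 + (0)·(-2) + 0·0 + (0)·(-8) + 0·3 + 0·0 + 1·0 = 0
  c_8 = 0·13 + 1·0 + (0)·(-2) + 0·0 + (0)·(-8) + 0·3 + 0·0 + 0·0 = 0
Base-2 expansion of each c_i:
  c_1 = 0
  c_2 = 2 = 0·2^0 + 1·2^1
  c_3 = 0
  c_4 = 2 = 0·2^0 + 1·2^1
  c_5 = 3 = 1·2^0 + 1·2^1
  c_6 = 3 = 1·2^0 + 1·2^1
  c_7 = 0
  c_8 = 0
p-restricted factor λ_0 = (0, 0, 0, 0, 1, 1, 0, 0)
p-restricted factor λ_1 = (0, 1, 0, 1, 1, 1, 0, 0)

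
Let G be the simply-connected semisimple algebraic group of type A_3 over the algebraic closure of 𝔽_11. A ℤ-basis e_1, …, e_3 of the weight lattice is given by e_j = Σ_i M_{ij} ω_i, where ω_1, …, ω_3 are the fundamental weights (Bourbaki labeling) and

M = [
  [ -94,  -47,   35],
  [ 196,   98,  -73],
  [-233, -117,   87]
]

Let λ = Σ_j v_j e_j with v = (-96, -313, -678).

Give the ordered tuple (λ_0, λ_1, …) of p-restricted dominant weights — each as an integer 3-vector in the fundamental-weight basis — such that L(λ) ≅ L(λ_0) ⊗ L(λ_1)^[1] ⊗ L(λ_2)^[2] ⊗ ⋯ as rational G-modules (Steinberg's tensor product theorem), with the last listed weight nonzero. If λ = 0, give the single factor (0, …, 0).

Converting to the ω-basis (c_i = row i of M dotted with v = (-96, -313, -678)):
  c_1 = (-94)·(-96) + (-47)·(-313) + (35)·(-678) = 5
  c_2 = (196)·(-96) + (98)·(-313) + (-73)·(-678) = 4
  c_3 = (-233)·(-96) + (-117)·(-313) + (87)·(-678) = 3
Base-11 expansion of each c_i:
  c_1 = 5 = 5·11^0
  c_2 = 4 = 4·11^0
  c_3 = 3 = 3·11^0
Factor λ_0 = (5, 4, 3)

((5, 4, 3),)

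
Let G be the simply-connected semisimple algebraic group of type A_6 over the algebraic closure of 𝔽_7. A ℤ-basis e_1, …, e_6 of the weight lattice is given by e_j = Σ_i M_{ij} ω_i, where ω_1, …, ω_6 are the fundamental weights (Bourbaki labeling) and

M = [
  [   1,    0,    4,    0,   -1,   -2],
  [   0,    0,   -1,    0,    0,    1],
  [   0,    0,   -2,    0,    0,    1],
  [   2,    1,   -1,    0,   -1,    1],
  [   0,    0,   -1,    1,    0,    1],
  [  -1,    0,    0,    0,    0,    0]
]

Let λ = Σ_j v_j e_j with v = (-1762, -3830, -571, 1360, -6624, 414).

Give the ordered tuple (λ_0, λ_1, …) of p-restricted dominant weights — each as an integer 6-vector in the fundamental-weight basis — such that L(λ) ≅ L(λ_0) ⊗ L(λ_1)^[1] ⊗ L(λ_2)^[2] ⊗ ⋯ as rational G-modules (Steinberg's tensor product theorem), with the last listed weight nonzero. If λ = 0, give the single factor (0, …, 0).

Compute c_i = Σ_j M_{ij} v_j with v = (-1762, -3830, -571, 1360, -6624, 414):
  c_1 = (1)·(-1762) + (0)·(-3830) + (4)·(-571) + (0)·(1360) + (-1)·(-6624) + (-2)·(414) = 1750
  c_2 = (0)·(-1762) + (0)·(-3830) + (-1)·(-571) + (0)·(1360) + (0)·(-6624) + (1)·(414) = 985
  c_3 = (0)·(-1762) + (0)·(-3830) + (-2)·(-571) + (0)·(1360) + (0)·(-6624) + (1)·(414) = 1556
  c_4 = (2)·(-1762) + (1)·(-3830) + (-1)·(-571) + (0)·(1360) + (-1)·(-6624) + (1)·(414) = 255
  c_5 = (0)·(-1762) + (0)·(-3830) + (-1)·(-571) + (1)·(1360) + (0)·(-6624) + (1)·(414) = 2345
  c_6 = (-1)·(-1762) + (0)·(-3830) + (0)·(-571) + (0)·(1360) + (0)·(-6624) + (0)·(414) = 1762
p = 7; digits c_i = Σ_j d_{ij}·7^j, 0 ≤ d_{ij} < 7:
  c_1 = 1750 = 0·7^0 + 5·7^1 + 0·7^2 + 5·7^3
  c_2 = 985 = 5·7^0 + 0·7^1 + 6·7^2 + 2·7^3
  c_3 = 1556 = 2·7^0 + 5·7^1 + 3·7^2 + 4·7^3
  c_4 = 255 = 3·7^0 + 1·7^1 + 5·7^2
  c_5 = 2345 = 0·7^0 + 6·7^1 + 5·7^2 + 6·7^3
  c_6 = 1762 = 5·7^0 + 6·7^1 + 0·7^2 + 5·7^3
Factor λ_0 = (0, 5, 2, 3, 0, 5)
Factor λ_1 = (5, 0, 5, 1, 6, 6)
Factor λ_2 = (0, 6, 3, 5, 5, 0)
Factor λ_3 = (5, 2, 4, 0, 6, 5)

((0, 5, 2, 3, 0, 5), (5, 0, 5, 1, 6, 6), (0, 6, 3, 5, 5, 0), (5, 2, 4, 0, 6, 5))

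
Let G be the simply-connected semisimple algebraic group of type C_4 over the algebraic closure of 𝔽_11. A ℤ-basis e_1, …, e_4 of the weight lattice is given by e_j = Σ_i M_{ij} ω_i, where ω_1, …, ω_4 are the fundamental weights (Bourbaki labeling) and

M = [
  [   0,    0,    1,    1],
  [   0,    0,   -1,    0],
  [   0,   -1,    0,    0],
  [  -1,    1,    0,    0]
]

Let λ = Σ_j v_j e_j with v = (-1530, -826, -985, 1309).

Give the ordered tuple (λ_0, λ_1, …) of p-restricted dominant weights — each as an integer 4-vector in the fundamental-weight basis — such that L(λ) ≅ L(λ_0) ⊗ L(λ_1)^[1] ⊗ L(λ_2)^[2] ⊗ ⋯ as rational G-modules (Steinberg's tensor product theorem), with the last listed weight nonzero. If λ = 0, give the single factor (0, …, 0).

((5, 6, 1, 0), (7, 1, 9, 9), (2, 8, 6, 5))

ω-coordinates c = M·v, v = (-1530, -826, -985, 1309):
  c_1 = 0*-1530 + 0*-826 + 1*-985 + 1*1309 = 324
  c_2 = 0*-1530 + 0*-826 + -1*-985 + 0*1309 = 985
  c_3 = 0*-1530 + -1*-826 + 0*-985 + 0*1309 = 826
  c_4 = -1*-1530 + 1*-826 + 0*-985 + 0*1309 = 704
Writing each c_i in base p = 11:
  c_1 = 324 = 5·11^0 + 7·11^1 + 2·11^2
  c_2 = 985 = 6·11^0 + 1·11^1 + 8·11^2
  c_3 = 826 = 1·11^0 + 9·11^1 + 6·11^2
  c_4 = 704 = 0·11^0 + 9·11^1 + 5·11^2
Factor λ_0 = (5, 6, 1, 0)
Factor λ_1 = (7, 1, 9, 9)
Factor λ_2 = (2, 8, 6, 5)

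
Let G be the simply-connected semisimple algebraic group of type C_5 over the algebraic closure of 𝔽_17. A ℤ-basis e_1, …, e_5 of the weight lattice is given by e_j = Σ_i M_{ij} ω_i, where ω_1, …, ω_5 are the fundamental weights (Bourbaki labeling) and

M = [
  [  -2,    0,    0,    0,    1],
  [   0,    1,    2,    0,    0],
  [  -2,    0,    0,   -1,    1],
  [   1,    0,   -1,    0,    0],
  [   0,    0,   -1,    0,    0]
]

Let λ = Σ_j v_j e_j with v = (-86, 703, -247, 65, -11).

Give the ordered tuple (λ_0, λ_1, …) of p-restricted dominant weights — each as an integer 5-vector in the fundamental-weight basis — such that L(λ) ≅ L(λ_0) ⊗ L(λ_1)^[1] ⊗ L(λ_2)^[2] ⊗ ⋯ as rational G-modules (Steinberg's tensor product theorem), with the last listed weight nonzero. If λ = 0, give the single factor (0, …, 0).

Compute c_i = Σ_j M_{ij} v_j with v = (-86, 703, -247, 65, -11):
  c_1 = (-2)·(-86) + (0)·(703) + (0)·(-247) + (0)·(65) + (1)·(-11) = 161
  c_2 = (0)·(-86) + (1)·(703) + (2)·(-247) + (0)·(65) + (0)·(-11) = 209
  c_3 = (-2)·(-86) + (0)·(703) + (0)·(-247) + (-1)·(65) + (1)·(-11) = 96
  c_4 = (1)·(-86) + (0)·(703) + (-1)·(-247) + (0)·(65) + (0)·(-11) = 161
  c_5 = (0)·(-86) + (0)·(703) + (-1)·(-247) + (0)·(65) + (0)·(-11) = 247
p = 17; digits c_i = Σ_j d_{ij}·17^j, 0 ≤ d_{ij} < 17:
  c_1 = 161 = 8·17^0 + 9·17^1
  c_2 = 209 = 5·17^0 + 12·17^1
  c_3 = 96 = 11·17^0 + 5·17^1
  c_4 = 161 = 8·17^0 + 9·17^1
  c_5 = 247 = 9·17^0 + 14·17^1
Factor λ_0 = (8, 5, 11, 8, 9)
Factor λ_1 = (9, 12, 5, 9, 14)

((8, 5, 11, 8, 9), (9, 12, 5, 9, 14))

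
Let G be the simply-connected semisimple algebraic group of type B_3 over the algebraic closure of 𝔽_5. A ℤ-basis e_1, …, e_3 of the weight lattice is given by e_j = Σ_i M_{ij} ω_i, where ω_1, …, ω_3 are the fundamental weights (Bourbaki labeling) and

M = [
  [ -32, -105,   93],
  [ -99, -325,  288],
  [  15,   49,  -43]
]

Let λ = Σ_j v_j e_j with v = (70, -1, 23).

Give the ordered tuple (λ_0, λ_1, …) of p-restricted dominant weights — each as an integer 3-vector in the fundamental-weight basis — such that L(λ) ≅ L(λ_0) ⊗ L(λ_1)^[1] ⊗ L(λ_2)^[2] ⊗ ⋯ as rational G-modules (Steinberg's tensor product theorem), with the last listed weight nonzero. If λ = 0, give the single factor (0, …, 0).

In the fundamental-weight basis, λ has coordinates c = M·v (v = (70, -1, 23)):
  c_1 = -32*70 + -105*-1 + 93*23 = 4
  c_2 = -99*70 + -325*-1 + 288*23 = 19
  c_3 = 15*70 + 49*-1 + -43*23 = 12
Writing each c_i in base p = 5:
  c_1 = 4 = 4·5^0
  c_2 = 19 = 4·5^0 + 3·5^1
  c_3 = 12 = 2·5^0 + 2·5^1
Factor λ_0 = (4, 4, 2)
Factor λ_1 = (0, 3, 2)

((4, 4, 2), (0, 3, 2))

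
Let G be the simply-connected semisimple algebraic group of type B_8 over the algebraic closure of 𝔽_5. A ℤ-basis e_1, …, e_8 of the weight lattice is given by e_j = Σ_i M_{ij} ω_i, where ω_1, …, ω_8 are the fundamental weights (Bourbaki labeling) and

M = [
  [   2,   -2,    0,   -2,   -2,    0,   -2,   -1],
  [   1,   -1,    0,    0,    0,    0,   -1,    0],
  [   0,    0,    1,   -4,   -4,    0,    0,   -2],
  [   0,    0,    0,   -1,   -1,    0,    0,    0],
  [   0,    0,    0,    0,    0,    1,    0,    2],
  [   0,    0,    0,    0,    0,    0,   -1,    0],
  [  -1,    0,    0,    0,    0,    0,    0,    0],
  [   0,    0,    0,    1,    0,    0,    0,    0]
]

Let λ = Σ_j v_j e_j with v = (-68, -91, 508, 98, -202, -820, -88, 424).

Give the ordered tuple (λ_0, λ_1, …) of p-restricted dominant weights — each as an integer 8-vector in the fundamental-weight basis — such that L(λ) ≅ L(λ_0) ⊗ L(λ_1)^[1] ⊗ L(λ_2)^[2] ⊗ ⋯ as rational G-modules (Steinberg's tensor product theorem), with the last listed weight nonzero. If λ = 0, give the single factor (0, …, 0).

((1, 1, 1, 4, 3, 3, 3, 3), (1, 2, 0, 0, 0, 2, 3, 4), (0, 4, 3, 4, 1, 3, 2, 3))

Compute c_i = Σ_j M_{ij} v_j with v = (-68, -91, 508, 98, -202, -820, -88, 424):
  c_1 = 2*-68 + -2*-91 + 0*508 + -2*98 + -2*-202 + 0*-820 + -2*-88 + -1*424 = 6
  c_2 = 1*-68 + -1*-91 + 0*508 + 0*98 + 0*-202 + 0*-820 + -1*-88 + 0*424 = 111
  c_3 = 0*-68 + 0*-91 + 1*508 + -4*98 + -4*-202 + 0*-820 + 0*-88 + -2*424 = 76
  c_4 = 0*-68 + 0*-91 + 0*508 + -1*98 + -1*-202 + 0*-820 + 0*-88 + 0*424 = 104
  c_5 = 0*-68 + 0*-91 + 0*508 + 0*98 + 0*-202 + 1*-820 + 0*-88 + 2*424 = 28
  c_6 = 0*-68 + 0*-91 + 0*508 + 0*98 + 0*-202 + 0*-820 + -1*-88 + 0*424 = 88
  c_7 = -1*-68 + 0*-91 + 0*508 + 0*98 + 0*-202 + 0*-820 + 0*-88 + 0*424 = 68
  c_8 = 0*-68 + 0*-91 + 0*508 + 1*98 + 0*-202 + 0*-820 + 0*-88 + 0*424 = 98
Base-5 expansion of each c_i:
  c_1 = 6 = 1·5^0 + 1·5^1
  c_2 = 111 = 1·5^0 + 2·5^1 + 4·5^2
  c_3 = 76 = 1·5^0 + 0·5^1 + 3·5^2
  c_4 = 104 = 4·5^0 + 0·5^1 + 4·5^2
  c_5 = 28 = 3·5^0 + 0·5^1 + 1·5^2
  c_6 = 88 = 3·5^0 + 2·5^1 + 3·5^2
  c_7 = 68 = 3·5^0 + 3·5^1 + 2·5^2
  c_8 = 98 = 3·5^0 + 4·5^1 + 3·5^2
p-restricted factor λ_0 = (1, 1, 1, 4, 3, 3, 3, 3)
p-restricted factor λ_1 = (1, 2, 0, 0, 0, 2, 3, 4)
p-restricted factor λ_2 = (0, 4, 3, 4, 1, 3, 2, 3)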